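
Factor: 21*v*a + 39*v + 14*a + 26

Group as (21*v*a + 39*v) + (14*a + 26) = 3*v*(7*a + 13) + 2*(7*a + 13).
Both groups share the factor (7*a + 13).

(3*v + 2)*(7*a + 13)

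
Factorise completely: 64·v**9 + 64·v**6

64·v**6·(v + 1)·(v**2 − v + 1)

Pull out the common factor 64·v**6, leaving v**3 + 1.
Recognize a sum of cubes with the parts 1 and v.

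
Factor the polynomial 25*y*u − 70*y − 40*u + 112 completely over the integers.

Group as (25*y*u − 70*y) + (−40*u + 112) = 5*y*(5*u − 14) − 8*(5*u − 14).
Both groups share the factor (5*u − 14).

(5*u − 14)*(5*y − 8)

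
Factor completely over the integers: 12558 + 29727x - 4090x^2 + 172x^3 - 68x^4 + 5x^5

Testing divisors of the constant over divisors of the leading coefficient, x = 13 is a root, so (x - 13) is a factor; dividing leaves 5x^4 - 3x^3 + 133x^2 - 2361x - 966.
Continuing, x = 7 is a root, so (x - 7) divides it; the quotient is 5x^3 + 32x^2 + 357x + 138.
Continuing, x = -2/5 is a root, giving the factor (5x + 2) and quotient x^2 + 6x + 69.
The quadratic x^2 + 6x + 69 has discriminant -240 < 0 and is irreducible over ℤ.

(5x + 2)(x - 13)(x - 7)(x^2 + 6x + 69)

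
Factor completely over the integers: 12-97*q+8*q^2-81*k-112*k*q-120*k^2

Group: -15*k*(8*k+8*q-1) + (q-12)*(8*k+8*q-1); both groups contain (8*k+8*q-1).

-(15*k-q+12)*(8*k+8*q-1)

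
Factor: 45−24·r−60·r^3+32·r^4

Group as (32·r^4−24·r) + (−60·r^3+45) = 8·r·(4·r^3−3) − 15·(4·r^3−3).
Both groups share the factor (4·r^3−3).

(8·r−15)·(4·r^3−3)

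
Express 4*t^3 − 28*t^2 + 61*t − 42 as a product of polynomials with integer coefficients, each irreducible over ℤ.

Among the possible rational roots, t = 7/2 is a root, so (2*t − 7) is a factor; dividing leaves 2*t^2 − 7*t + 6.
The remaining quadratic factors as (t − 2)(2*t − 3).

(2*t − 3)*(2*t − 7)*(t − 2)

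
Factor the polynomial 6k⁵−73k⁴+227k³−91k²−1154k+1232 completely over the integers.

Among the possible rational roots, k = 8 is a root, so (k−8) is a factor; dividing leaves 6k⁴−25k³+27k²+125k−154.
Continuing, k = 7/6 is a root, giving the factor (6k−7) and quotient k³−3k²+k+22.
Continuing, k = −2 is a root, so (k+2) divides it; the quotient is k²−5k+11.
The quadratic k²−5k+11 has discriminant −19 < 0 and is irreducible over ℤ.

(6k−7)(k+2)(k−8)(k²−5k+11)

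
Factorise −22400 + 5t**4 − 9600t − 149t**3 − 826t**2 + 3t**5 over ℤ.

By the rational root theorem, t = 10 is a root, so (t − 10) is a factor; dividing leaves 3t**4 + 35t**3 + 201t**2 + 1184t + 2240.
Continuing, t = −8 is a root, giving the factor (t + 8) and quotient 3t**3 + 11t**2 + 113t + 280.
Next, t = −8/3 is a root, giving the factor (3t + 8) and quotient t**2 + t + 35.
The quadratic t**2 + t + 35 has discriminant −139 < 0 and is irreducible over ℤ.

(3t + 8)(t + 8)(t − 10)(t**2 + t + 35)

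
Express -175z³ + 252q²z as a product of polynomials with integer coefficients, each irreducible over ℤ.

Pull out the common factor 7z; 36q² - 25z² is a difference of squares.

7z(6q + 5z)(6q - 5z)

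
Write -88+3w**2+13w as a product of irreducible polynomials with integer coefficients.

Need a pair with product 3·(-88) = -264 and sum 13: that's -11 and 24.
Split the middle term: 3w**2-11w + 24w-88 = w(3w-11) + 8(3w-11).

(3w-11)(w+8)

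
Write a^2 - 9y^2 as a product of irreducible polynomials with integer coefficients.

(a + 3y)(a - 3y)

Group: a(a - 3y) + 3y(a - 3y); both groups contain (a - 3y).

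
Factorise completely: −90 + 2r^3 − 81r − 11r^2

(2r + 3)(r + 3)(r − 10)

Testing divisors of the constant over divisors of the leading coefficient, r = 10 is a root, giving the factor (r − 10) and quotient 2r^2 + 9r + 9.
The remaining quadratic factors as (2r + 3)(r + 3).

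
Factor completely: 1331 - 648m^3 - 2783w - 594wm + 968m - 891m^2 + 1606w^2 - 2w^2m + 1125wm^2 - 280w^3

-(5w - 8m - 11)(14w - 9m - 11)(4w + 9m - 11)

Group: 14w(-20w^2 - 13wm + 99w + 72m^2 + 11m - 121) + (-9m - 11)(-20w^2 - 13wm + 99w + 72m^2 + 11m - 121); both groups contain (-20w^2 - 13wm + 99w + 72m^2 + 11m - 121), so (14w - 9m - 11) is a factor with cofactor -20w^2 - 13wm + 99w + 72m^2 + 11m - 121.
The cofactor groups again: -20w^2 - 13wm + 99w + 72m^2 + 11m - 121 = -5w(4w + 9m - 11) + (8m + 11)(4w + 9m - 11); both groups contain (4w + 9m - 11), giving -(5w - 8m - 11)(4w + 9m - 11).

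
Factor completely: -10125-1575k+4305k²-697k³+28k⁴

Trying the rational-root candidates, k = 15/7 is a root, so (7k-15) divides it; the quotient is 4k³-91k²+420k+675.
Then k = 9 is a root, so (k-9) is a factor; dividing leaves 4k²-55k-75.
The remaining quadratic factors as (k-15)(4k+5).

(4k+5)(7k-15)(k-15)(k-9)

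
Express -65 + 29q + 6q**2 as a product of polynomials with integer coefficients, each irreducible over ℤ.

(2q + 13)(3q - 5)

Need a pair with product 6·(-65) = -390 and sum 29: that's -10 and 39.
Split the middle term: 6q**2 - 10q + 39q - 65 = 2q(3q - 5) + 13(3q - 5).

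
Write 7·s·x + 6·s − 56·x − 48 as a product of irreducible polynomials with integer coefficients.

Group as (7·s·x + 6·s) + (−56·x − 48) = s·(7·x + 6) − 8·(7·x + 6).
Both groups share the factor (7·x + 6).

(7·x + 6)·(s − 8)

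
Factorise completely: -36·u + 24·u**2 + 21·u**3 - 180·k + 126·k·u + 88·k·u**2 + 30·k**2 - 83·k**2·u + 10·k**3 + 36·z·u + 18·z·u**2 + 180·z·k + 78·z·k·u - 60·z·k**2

Group: 6·z·(-10·k**2 + 13·k·u + 30·k + 3·u**2 + 6·u) + (-k + 7·u - 6)·(-10·k**2 + 13·k·u + 30·k + 3·u**2 + 6·u); both groups contain (-10·k**2 + 13·k·u + 30·k + 3·u**2 + 6·u), so (6·z - k + 7·u - 6) is a factor with cofactor -10·k**2 + 13·k·u + 30·k + 3·u**2 + 6·u.
The cofactor groups again: -10·k**2 + 13·k·u + 30·k + 3·u**2 + 6·u = -5·k·(2·k - 3·u - 6) - u·(2·k - 3·u - 6); both groups contain (2·k - 3·u - 6), giving -(5·k + u)·(2·k - 3·u - 6).

-(6·z - k + 7·u - 6)·(2·k - 3·u - 6)·(5·k + u)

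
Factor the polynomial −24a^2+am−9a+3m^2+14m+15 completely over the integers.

−(3a+m+3)(8a−3m−5)

Group: −3a(8a−3m−5) + (−m−3)(8a−3m−5); both groups contain (8a−3m−5).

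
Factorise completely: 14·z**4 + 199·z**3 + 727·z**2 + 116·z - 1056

(2·z + 11)·(7·z + 12)·(z + 8)·(z - 1)

By the rational root theorem, z = -8 is a root, giving the factor (z + 8) and quotient 14·z**3 + 87·z**2 + 31·z - 132.
Next, z = -12/7 is a root, giving the factor (7·z + 12) and quotient 2·z**2 + 9·z - 11.
The remaining quadratic factors as (z - 1)(2·z + 11).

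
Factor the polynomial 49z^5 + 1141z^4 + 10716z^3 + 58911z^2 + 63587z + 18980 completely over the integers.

Among the possible rational roots, z = −5/7 is a root, so (7z + 5) is a factor; dividing leaves 7z^4 + 158z^3 + 1418z^2 + 7403z + 3796.
Next, z = −4/7 is a root, so (7z + 4) divides it; the quotient is z^3 + 22z^2 + 190z + 949.
Then z = −13 is a root, so (z + 13) divides it; the quotient is z^2 + 9z + 73.
The quadratic z^2 + 9z + 73 has discriminant −211 < 0 and is irreducible over ℤ.

(7z + 4)(7z + 5)(z + 13)(z^2 + 9z + 73)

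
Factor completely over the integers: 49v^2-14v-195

(7v+13)(7v-15)

Need a pair with product 49·(-195) = -9555 and sum -14: that's -105 and 91.
Split the middle term: 49v^2-105v + 91v-195 = 7v(7v-15) + 13(7v-15).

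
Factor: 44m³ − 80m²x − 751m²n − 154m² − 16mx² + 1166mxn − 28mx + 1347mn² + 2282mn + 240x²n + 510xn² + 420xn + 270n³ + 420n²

Group: 4m(11m² + 2mx − 163mn − 30xn − 30n²) + (−8x − 9n − 14)(11m² + 2mx − 163mn − 30xn − 30n²); both groups contain (11m² + 2mx − 163mn − 30xn − 30n²), so (4m − 8x − 9n − 14) is a factor with cofactor 11m² + 2mx − 163mn − 30xn − 30n².
The cofactor groups again: 11m² + 2mx − 163mn − 30xn − 30n² = 11m(m − 15n) + (2x + 2n)(m − 15n); both groups contain (m − 15n), giving (11m + 2x + 2n)(m − 15n).

(11m + 2x + 2n)(4m − 8x − 9n − 14)(m − 15n)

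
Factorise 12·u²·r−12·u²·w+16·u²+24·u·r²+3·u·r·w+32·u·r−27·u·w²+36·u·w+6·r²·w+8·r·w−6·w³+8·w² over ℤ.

Group: 3·r·(4·u²+8·u·r+9·u·w+2·r·w+2·w²) + (−3·w+4)·(4·u²+8·u·r+9·u·w+2·r·w+2·w²); both groups contain (4·u²+8·u·r+9·u·w+2·r·w+2·w²), so (3·r−3·w+4) is a factor with cofactor 4·u²+8·u·r+9·u·w+2·r·w+2·w².
The cofactor groups again: 4·u²+8·u·r+9·u·w+2·r·w+2·w² = u·(4·u+w) + (2·r+2·w)·(4·u+w); both groups contain (4·u+w), giving (u+2·r+2·w)·(4·u+w).

(u+2·r+2·w)·(3·r−3·w+4)·(4·u+w)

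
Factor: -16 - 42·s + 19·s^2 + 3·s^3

(3·s + 1)·(s + 8)·(s - 2)

By the rational root theorem, s = 2 is a root, so (s - 2) is a factor; dividing leaves 3·s^2 + 25·s + 8.
The remaining quadratic factors as (3·s + 1)(s + 8).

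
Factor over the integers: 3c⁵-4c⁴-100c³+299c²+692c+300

(3c+2)(c+1)(c+6)(c²-9c+25)

Among the possible rational roots, c = -6 is a root, so (c+6) divides it; the quotient is 3c⁴-22c³+32c²+107c+50.
Next, c = -2/3 is a root, so (3c+2) is a factor; dividing leaves c³-8c²+16c+25.
Continuing, c = -1 is a root, so (c+1) is a factor; dividing leaves c²-9c+25.
The quadratic c²-9c+25 has discriminant -19 < 0 and is irreducible over ℤ.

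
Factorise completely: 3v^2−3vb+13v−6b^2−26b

Group: 3v(v−2b) + (3b+13)(v−2b); both groups contain (v−2b).

(v−2b)(3v+3b+13)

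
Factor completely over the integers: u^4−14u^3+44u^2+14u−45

(u+1)(u−1)(u−5)(u−9)

By the rational root theorem, u = 5 is a root, giving the factor (u−5) and quotient u^3−9u^2−u+9.
Continuing, u = 1 is a root, so (u−1) divides it; the quotient is u^2−8u−9.
The remaining quadratic factors as (u+1)(u−9).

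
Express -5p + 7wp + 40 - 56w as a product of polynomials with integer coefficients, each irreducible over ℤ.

(7w - 5)(p - 8)

Group as (7wp - 56w) + (-5p + 40) = 7w(p - 8) - 5(p - 8).
Both groups share the factor (p - 8).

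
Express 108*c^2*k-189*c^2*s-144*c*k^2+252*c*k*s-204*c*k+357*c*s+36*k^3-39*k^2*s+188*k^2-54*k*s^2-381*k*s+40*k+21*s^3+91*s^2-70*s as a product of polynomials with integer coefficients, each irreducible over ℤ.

Group: 3*c*(36*c*k-63*c*s-36*k^2+75*k*s-8*k-21*s^2+14*s) + (-k-s-5)*(36*c*k-63*c*s-36*k^2+75*k*s-8*k-21*s^2+14*s); both groups contain (36*c*k-63*c*s-36*k^2+75*k*s-8*k-21*s^2+14*s), so (3*c-k-s-5) is a factor with cofactor 36*c*k-63*c*s-36*k^2+75*k*s-8*k-21*s^2+14*s.
The cofactor groups again: 36*c*k-63*c*s-36*k^2+75*k*s-8*k-21*s^2+14*s = 9*c*(4*k-7*s) + (-9*k+3*s-2)*(4*k-7*s); both groups contain (4*k-7*s), giving (9*c-9*k+3*s-2)*(4*k-7*s).

(3*c-k-s-5)*(4*k-7*s)*(9*c-9*k+3*s-2)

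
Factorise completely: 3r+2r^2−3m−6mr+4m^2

(4m−2r−3)(m−r)

Group: 4m(m−r) + (−2r−3)(m−r); both groups contain (m−r).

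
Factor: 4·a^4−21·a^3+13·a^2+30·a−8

(4·a−1)·(a+1)·(a−2)·(a−4)

By the rational root theorem, a = 2 is a root, giving the factor (a−2) and quotient 4·a^3−13·a^2−13·a+4.
Continuing, a = 4 is a root, so (a−4) is a factor; dividing leaves 4·a^2+3·a−1.
The remaining quadratic factors as (4·a−1)(a+1).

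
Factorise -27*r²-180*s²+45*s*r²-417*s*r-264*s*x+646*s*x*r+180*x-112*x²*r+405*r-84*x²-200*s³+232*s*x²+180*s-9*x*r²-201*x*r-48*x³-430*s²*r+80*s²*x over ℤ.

Group: 5*s*(-40*s²+8*s*x-86*s*r-60*s+48*x²+112*x*r-60*x+9*r²-135*r) + (-x-3)*(-40*s²+8*s*x-86*s*r-60*s+48*x²+112*x*r-60*x+9*r²-135*r); both groups contain (-40*s²+8*s*x-86*s*r-60*s+48*x²+112*x*r-60*x+9*r²-135*r), so (5*s-x-3) is a factor with cofactor -40*s²+8*s*x-86*s*r-60*s+48*x²+112*x*r-60*x+9*r²-135*r.
The cofactor groups again: -40*s²+8*s*x-86*s*r-60*s+48*x²+112*x*r-60*x+9*r²-135*r = -4*s*(10*s-12*x-r+15) + (-4*x-9*r)*(10*s-12*x-r+15); both groups contain (10*s-12*x-r+15), giving -(4*s+4*x+9*r)*(10*s-12*x-r+15).

-(10*s-12*x-r+15)*(5*s-x-3)*(4*s+4*x+9*r)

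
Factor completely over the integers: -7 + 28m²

7(2m + 1)(2m - 1)

Factor out 7, leaving 4m² - 1, which is a difference of two squares.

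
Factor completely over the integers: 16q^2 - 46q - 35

Need a pair with product 16·(-35) = -560 and sum -46: that's -56 and 10.
Split the middle term: 16q^2 - 56q + 10q - 35 = 8q(2q - 7) + 5(2q - 7).

(2q - 7)(8q + 5)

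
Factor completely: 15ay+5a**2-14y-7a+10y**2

Group: a(5a+5y-7) + 2y(5a+5y-7); both groups contain (5a+5y-7).

(5a+5y-7)(a+2y)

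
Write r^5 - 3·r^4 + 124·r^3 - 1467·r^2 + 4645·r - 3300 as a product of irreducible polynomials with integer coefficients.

(r - 1)·(r - 4)·(r - 5)·(r^2 + 7·r + 165)

Among the possible rational roots, r = 4 is a root, giving the factor (r - 4) and quotient r^4 + r^3 + 128·r^2 - 955·r + 825.
Then r = 1 is a root, giving the factor (r - 1) and quotient r^3 + 2·r^2 + 130·r - 825.
Continuing, r = 5 is a root, so (r - 5) divides it; the quotient is r^2 + 7·r + 165.
The quadratic r^2 + 7·r + 165 has discriminant -611 < 0 and is irreducible over ℤ.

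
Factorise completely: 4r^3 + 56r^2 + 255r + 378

(2r + 7)(2r + 9)(r + 6)

Testing divisors of the constant over divisors of the leading coefficient, r = -9/2 is a root, giving the factor (2r + 9) and quotient 2r^2 + 19r + 42.
The remaining quadratic factors as (r + 6)(2r + 7).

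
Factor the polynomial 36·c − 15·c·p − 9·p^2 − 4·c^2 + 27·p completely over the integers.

Group: −c·(4·c + 3·p) + (−3·p + 9)·(4·c + 3·p); both groups contain (4·c + 3·p).

−(4·c + 3·p)·(c + 3·p − 9)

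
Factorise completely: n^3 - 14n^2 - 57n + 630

(n + 7)(n - 15)(n - 6)

Testing divisors of the constant over divisors of the leading coefficient, n = 6 is a root, so (n - 6) is a factor; dividing leaves n^2 - 8n - 105.
The remaining quadratic factors as (n - 15)(n + 7).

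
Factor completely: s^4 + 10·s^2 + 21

(s^2 + 3)·(s^2 + 7)

Substitute u = s^2 to get a quadratic in u, then factor.
s^2 + 7 is irreducible over ℤ (always positive, so no real roots).
s^2 + 3 is irreducible over ℤ (always positive, so no real roots).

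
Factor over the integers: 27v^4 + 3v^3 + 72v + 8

(9v + 1)(3v^3 + 8)

Group as (27v^4 + 72v) + (3v^3 + 8) = 9v(3v^3 + 8) + (3v^3 + 8).
Both groups share the factor (3v^3 + 8).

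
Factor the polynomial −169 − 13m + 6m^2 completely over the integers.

Need a pair with product 6·(−169) = −1014 and sum −13: that's 26 and −39.
Split the middle term: 6m^2 + 26m − 39m − 169 = 2m(3m + 13) − 13(3m + 13).

(2m − 13)(3m + 13)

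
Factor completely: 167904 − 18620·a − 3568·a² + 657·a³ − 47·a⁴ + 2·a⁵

(2·a + 11)·(a − 8)·(a − 9)·(a² − 12·a + 212)

By the rational root theorem, a = 8 is a root, so (a − 8) is a factor; dividing leaves 2·a⁴ − 31·a³ + 409·a² − 296·a − 20988.
Continuing, a = 9 is a root, giving the factor (a − 9) and quotient 2·a³ − 13·a² + 292·a + 2332.
Then a = −11/2 is a root, giving the factor (2·a + 11) and quotient a² − 12·a + 212.
The quadratic a² − 12·a + 212 has discriminant −704 < 0 and is irreducible over ℤ.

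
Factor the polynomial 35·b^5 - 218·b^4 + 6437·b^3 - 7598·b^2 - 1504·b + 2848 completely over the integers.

Trying the rational-root candidates, b = -4/7 is a root, so (7·b + 4) is a factor; dividing leaves 5·b^4 - 34·b^3 + 939·b^2 - 1622·b + 712.
Then b = 1 is a root, giving the factor (b - 1) and quotient 5·b^3 - 29·b^2 + 910·b - 712.
Then b = 4/5 is a root, so (5·b - 4) divides it; the quotient is b^2 - 5·b + 178.
The quadratic b^2 - 5·b + 178 has discriminant -687 < 0 and is irreducible over ℤ.

(5·b - 4)·(7·b + 4)·(b - 1)·(b^2 - 5·b + 178)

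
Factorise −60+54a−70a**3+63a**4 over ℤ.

Group as (63a**4+54a) + (−70a**3−60) = 9a(7a**3+6) − 10(7a**3+6).
Both groups share the factor (7a**3+6).

(9a−10)(7a**3+6)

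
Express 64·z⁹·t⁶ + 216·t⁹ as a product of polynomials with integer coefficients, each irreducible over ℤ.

8·t⁶·(2·z³ + 3·t)·(4·z⁶ − 6·z³·t + 9·t²)

Pull out the common factor 8·t⁶, leaving 8·z⁹ + 27·t³.
Recognize a sum of cubes with the parts 2·z³ and 3·t.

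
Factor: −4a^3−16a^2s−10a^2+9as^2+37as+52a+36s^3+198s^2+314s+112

Group: a(−4a^2−2a+9s^2+45s+56) + (4s+2)(−4a^2−2a+9s^2+45s+56); both groups contain (−4a^2−2a+9s^2+45s+56), so (a+4s+2) is a factor with cofactor −4a^2−2a+9s^2+45s+56.
The cofactor groups again: −4a^2−2a+9s^2+45s+56 = −2a(2a+3s+8) + (3s+7)(2a+3s+8); both groups contain (2a+3s+8), giving −(2a−3s−7)(2a+3s+8).

−(2a+3s+8)(2a−3s−7)(a+4s+2)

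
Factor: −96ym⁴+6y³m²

Pull out the common factor 6ym²; y²−16m² is a difference of squares.

6m²y(y−4m)(y+4m)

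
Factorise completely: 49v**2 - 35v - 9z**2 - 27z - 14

Group: 7v(7v - 3z - 7) + (3z + 2)(7v - 3z - 7); both groups contain (7v - 3z - 7).

(7v + 3z + 2)(7v - 3z - 7)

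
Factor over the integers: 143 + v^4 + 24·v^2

(v^2 + 11)·(v^2 + 13)

Substitute u = v^2 to get a quadratic in u, then factor.
v^2 + 11 is irreducible over ℤ (always positive, so no real roots).
v^2 + 13 is irreducible over ℤ (always positive, so no real roots).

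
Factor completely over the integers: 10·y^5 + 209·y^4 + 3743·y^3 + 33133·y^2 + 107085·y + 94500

By the rational root theorem, y = −15/2 is a root, so (2·y + 15) divides it; the quotient is 5·y^4 + 67·y^3 + 1369·y^2 + 6299·y + 6300.
Then y = −7/5 is a root, giving the factor (5·y + 7) and quotient y^3 + 12·y^2 + 257·y + 900.
Continuing, y = −4 is a root, so (y + 4) divides it; the quotient is y^2 + 8·y + 225.
The quadratic y^2 + 8·y + 225 has discriminant −836 < 0 and is irreducible over ℤ.

(2·y + 15)·(5·y + 7)·(y + 4)·(y^2 + 8·y + 225)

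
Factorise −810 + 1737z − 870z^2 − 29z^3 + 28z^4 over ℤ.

Among the possible rational roots, z = −6 is a root, giving the factor (z + 6) and quotient 28z^3 − 197z^2 + 312z − 135.
Then z = 3/4 is a root, so (4z − 3) is a factor; dividing leaves 7z^2 − 44z + 45.
The remaining quadratic factors as (7z − 9)(z − 5).

(4z − 3)(7z − 9)(z + 6)(z − 5)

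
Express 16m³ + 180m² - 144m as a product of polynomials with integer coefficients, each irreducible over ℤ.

Pull out the common factor 4m, then factor the remaining trinomial.

4m(4m - 3)(m + 12)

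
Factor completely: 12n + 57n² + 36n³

Pull out the common factor 3n, then factor the remaining trinomial.

3n(3n + 4)(4n + 1)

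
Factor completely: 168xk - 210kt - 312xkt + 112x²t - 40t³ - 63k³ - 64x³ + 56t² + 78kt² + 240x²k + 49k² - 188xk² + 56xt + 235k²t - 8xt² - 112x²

Group: 4x(-16x² + 32xk + 36xt - 28x + 9k² - 31kt - 7k - 20t² + 28t) + (-7k + 2t)(-16x² + 32xk + 36xt - 28x + 9k² - 31kt - 7k - 20t² + 28t); both groups contain (-16x² + 32xk + 36xt - 28x + 9k² - 31kt - 7k - 20t² + 28t), so (4x - 7k + 2t) is a factor with cofactor -16x² + 32xk + 36xt - 28x + 9k² - 31kt - 7k - 20t² + 28t.
The cofactor groups again: -16x² + 32xk + 36xt - 28x + 9k² - 31kt - 7k - 20t² + 28t = -4x(4x + k - 4t) + (9k + 5t - 7)(4x + k - 4t); both groups contain (4x + k - 4t), giving -(4x - 9k - 5t + 7)(4x + k - 4t).

-(4x - 7k + 2t)(4x - 9k - 5t + 7)(4x + k - 4t)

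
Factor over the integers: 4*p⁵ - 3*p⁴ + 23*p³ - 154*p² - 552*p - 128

Testing divisors of the constant over divisors of the leading coefficient, p = 4 is a root, so (p - 4) is a factor; dividing leaves 4*p⁴ + 13*p³ + 75*p² + 146*p + 32.
Then p = -1/4 is a root, so (4*p + 1) is a factor; dividing leaves p³ + 3*p² + 18*p + 32.
Then p = -2 is a root, so (p + 2) divides it; the quotient is p² + p + 16.
The quadratic p² + p + 16 has discriminant -63 < 0 and is irreducible over ℤ.

(4*p + 1)*(p + 2)*(p - 4)*(p² + p + 16)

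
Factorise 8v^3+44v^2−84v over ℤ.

4v(2v−3)(v+7)

Pull out the common factor 4v, then factor the remaining trinomial.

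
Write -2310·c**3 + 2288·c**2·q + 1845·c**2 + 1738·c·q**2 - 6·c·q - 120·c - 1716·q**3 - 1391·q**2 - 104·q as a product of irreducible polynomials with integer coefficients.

Group: 14·c·(-165·c**2 + 22·c·q + 120·c + 143·q**2 + 104·q) + (-12·q - 1)·(-165·c**2 + 22·c·q + 120·c + 143·q**2 + 104·q); both groups contain (-165·c**2 + 22·c·q + 120·c + 143·q**2 + 104·q), so (14·c - 12·q - 1) is a factor with cofactor -165·c**2 + 22·c·q + 120·c + 143·q**2 + 104·q.
The cofactor groups again: -165·c**2 + 22·c·q + 120·c + 143·q**2 + 104·q = -15·c·(11·c - 11·q - 8) - 13·q·(11·c - 11·q - 8); both groups contain (11·c - 11·q - 8), giving -(15·c + 13·q)·(11·c - 11·q - 8).

-(11·c - 11·q - 8)·(14·c - 12·q - 1)·(15·c + 13·q)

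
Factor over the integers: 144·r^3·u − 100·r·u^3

Every term has a factor of 4·r·u. Then 36·r^2 − 25·u^2 = (6·r)² − (5·u)².

4·r·u·(6·r + 5·u)·(6·r − 5·u)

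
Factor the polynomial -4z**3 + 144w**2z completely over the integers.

Factor out 4z, leaving 36w**2 - z**2, which is a difference of two squares.

4z(6w + z)(6w - z)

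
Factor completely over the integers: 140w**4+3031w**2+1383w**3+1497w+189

(4w+9)(5w+1)(7w+3)(w+7)

Testing divisors of the constant over divisors of the leading coefficient, w = -1/5 is a root, giving the factor (5w+1) and quotient 28w**3+271w**2+552w+189.
Continuing, w = -9/4 is a root, so (4w+9) is a factor; dividing leaves 7w**2+52w+21.
The remaining quadratic factors as (w+7)(7w+3).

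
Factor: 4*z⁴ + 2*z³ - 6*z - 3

(2*z + 1)*(2*z³ - 3)

Group as (4*z⁴ - 6*z) + (2*z³ - 3) = 2*z*(2*z³ - 3) + (2*z³ - 3).
Both groups share the factor (2*z³ - 3).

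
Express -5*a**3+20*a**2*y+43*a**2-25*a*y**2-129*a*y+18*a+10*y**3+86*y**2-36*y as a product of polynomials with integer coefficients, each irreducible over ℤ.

Group: a*(-5*a**2+10*a*y+43*a-5*y**2-43*y+18) - 2*y*(-5*a**2+10*a*y+43*a-5*y**2-43*y+18); both groups contain (-5*a**2+10*a*y+43*a-5*y**2-43*y+18), so (a-2*y) is a factor with cofactor -5*a**2+10*a*y+43*a-5*y**2-43*y+18.
The cofactor groups again: -5*a**2+10*a*y+43*a-5*y**2-43*y+18 = -5*a*(a-y-9) + (5*y-2)*(a-y-9); both groups contain (a-y-9), giving -(5*a-5*y+2)*(a-y-9).

-(5*a-5*y+2)*(a-2*y)*(a-y-9)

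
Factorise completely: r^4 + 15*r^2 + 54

Substitute u = r^2 to get a quadratic in u, then factor.
r^2 + 6 is irreducible over ℤ (always positive, so no real roots).
r^2 + 9 is irreducible over ℤ (sum of squares).

(r^2 + 6)*(r^2 + 9)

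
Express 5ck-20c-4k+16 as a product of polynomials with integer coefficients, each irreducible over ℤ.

Group as (5ck-20c) + (-4k+16) = 5c(k-4) - 4(k-4).
Both groups share the factor (k-4).

(5c-4)(k-4)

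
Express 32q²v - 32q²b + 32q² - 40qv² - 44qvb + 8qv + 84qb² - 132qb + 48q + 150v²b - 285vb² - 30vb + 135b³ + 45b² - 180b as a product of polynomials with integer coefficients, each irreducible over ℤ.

(4q - 15b)(v - b + 1)(8q - 10v + 9b + 12)

Group: 4q(8qv - 8qb + 8q - 10v² + 19vb + 2v - 9b² - 3b + 12) - 15b(8qv - 8qb + 8q - 10v² + 19vb + 2v - 9b² - 3b + 12); both groups contain (8qv - 8qb + 8q - 10v² + 19vb + 2v - 9b² - 3b + 12), so (4q - 15b) is a factor with cofactor 8qv - 8qb + 8q - 10v² + 19vb + 2v - 9b² - 3b + 12.
The cofactor groups again: 8qv - 8qb + 8q - 10v² + 19vb + 2v - 9b² - 3b + 12 = 8q(v - b + 1) + (-10v + 9b + 12)(v - b + 1); both groups contain (v - b + 1), giving (8q - 10v + 9b + 12)(v - b + 1).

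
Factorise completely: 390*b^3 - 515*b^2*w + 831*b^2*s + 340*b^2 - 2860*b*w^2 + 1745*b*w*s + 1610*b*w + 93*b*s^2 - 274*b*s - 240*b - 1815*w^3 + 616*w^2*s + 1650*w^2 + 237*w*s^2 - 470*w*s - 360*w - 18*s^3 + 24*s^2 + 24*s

(10*b + 15*w - s)*(13*b + 11*w + 3*s - 6)*(3*b - 11*w + 6*s + 4)

Group: 3*b*(130*b^2 + 305*b*w + 17*b*s - 60*b + 165*w^2 + 34*w*s - 90*w - 3*s^2 + 6*s) + (-11*w + 6*s + 4)*(130*b^2 + 305*b*w + 17*b*s - 60*b + 165*w^2 + 34*w*s - 90*w - 3*s^2 + 6*s); both groups contain (130*b^2 + 305*b*w + 17*b*s - 60*b + 165*w^2 + 34*w*s - 90*w - 3*s^2 + 6*s), so (3*b - 11*w + 6*s + 4) is a factor with cofactor 130*b^2 + 305*b*w + 17*b*s - 60*b + 165*w^2 + 34*w*s - 90*w - 3*s^2 + 6*s.
The cofactor groups again: 130*b^2 + 305*b*w + 17*b*s - 60*b + 165*w^2 + 34*w*s - 90*w - 3*s^2 + 6*s = 13*b*(10*b + 15*w - s) + (11*w + 3*s - 6)*(10*b + 15*w - s); both groups contain (10*b + 15*w - s), giving (13*b + 11*w + 3*s - 6)*(10*b + 15*w - s).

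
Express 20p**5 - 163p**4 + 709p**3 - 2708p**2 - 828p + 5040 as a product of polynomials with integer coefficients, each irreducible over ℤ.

Trying the rational-root candidates, p = -5/4 is a root, so (4p + 5) divides it; the quotient is 5p**4 - 47p**3 + 236p**2 - 972p + 1008.
Next, p = 6 is a root, giving the factor (p - 6) and quotient 5p**3 - 17p**2 + 134p - 168.
Then p = 7/5 is a root, giving the factor (5p - 7) and quotient p**2 - 2p + 24.
The quadratic p**2 - 2p + 24 has discriminant -92 < 0 and is irreducible over ℤ.

(4p + 5)(5p - 7)(p - 6)(p**2 - 2p + 24)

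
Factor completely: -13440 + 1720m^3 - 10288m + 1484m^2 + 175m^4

(5m + 14)(5m - 12)(7m + 10)(m + 8)

Trying the rational-root candidates, m = 12/5 is a root, giving the factor (5m - 12) and quotient 35m^3 + 428m^2 + 1324m + 1120.
Next, m = -10/7 is a root, giving the factor (7m + 10) and quotient 5m^2 + 54m + 112.
The remaining quadratic factors as (m + 8)(5m + 14).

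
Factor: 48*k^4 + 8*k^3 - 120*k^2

8*k^2*(2*k - 3)*(3*k + 5)

Pull out the common factor 8*k^2, then factor the remaining trinomial.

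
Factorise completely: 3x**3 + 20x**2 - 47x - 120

Testing divisors of the constant over divisors of the leading coefficient, x = -8 is a root, so (x + 8) divides it; the quotient is 3x**2 - 4x - 15.
The remaining quadratic factors as (x - 3)(3x + 5).

(3x + 5)(x + 8)(x - 3)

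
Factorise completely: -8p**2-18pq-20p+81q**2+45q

Group: -2p(4p-9q) + (-9q-5)(4p-9q); both groups contain (4p-9q).

-(2p+9q+5)(4p-9q)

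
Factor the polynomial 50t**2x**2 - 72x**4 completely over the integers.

Factor out 2x**2, leaving 25t**2 - 36x**2, which is a difference of two squares.

2x**2(5t + 6x)(5t - 6x)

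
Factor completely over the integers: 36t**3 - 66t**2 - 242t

2t(3t - 11)(6t + 11)

Pull out the common factor 2t, then factor the remaining trinomial.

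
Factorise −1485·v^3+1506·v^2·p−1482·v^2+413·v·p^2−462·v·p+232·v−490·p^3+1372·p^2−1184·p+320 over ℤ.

Group: 15·v·(−99·v^2+8·v·p−46·v+35·p^2−78·p+40) + (−14·p+8)·(−99·v^2+8·v·p−46·v+35·p^2−78·p+40); both groups contain (−99·v^2+8·v·p−46·v+35·p^2−78·p+40), so (15·v−14·p+8) is a factor with cofactor −99·v^2+8·v·p−46·v+35·p^2−78·p+40.
The cofactor groups again: −99·v^2+8·v·p−46·v+35·p^2−78·p+40 = −11·v·(9·v+5·p−4) + (7·p−10)·(9·v+5·p−4); both groups contain (9·v+5·p−4), giving −(11·v−7·p+10)·(9·v+5·p−4).

−(15·v−14·p+8)·(11·v−7·p+10)·(9·v+5·p−4)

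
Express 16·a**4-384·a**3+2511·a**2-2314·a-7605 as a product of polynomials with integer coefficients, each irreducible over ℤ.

(4·a+5)·(4·a-13)·(a-13)·(a-9)

Among the possible rational roots, a = 13/4 is a root, so (4·a-13) divides it; the quotient is 4·a**3-83·a**2+358·a+585.
Continuing, a = 9 is a root, giving the factor (a-9) and quotient 4·a**2-47·a-65.
The remaining quadratic factors as (a-13)(4·a+5).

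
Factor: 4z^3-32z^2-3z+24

Group as (4z^3-3z) + (-32z^2+24) = z(4z^2-3) - 8(4z^2-3).
Both groups share the factor (4z^2-3).

(z-8)(4z^2-3)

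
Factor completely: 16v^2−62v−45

Need a pair with product 16·(−45) = −720 and sum −62: that's −72 and 10.
Split the middle term: 16v^2−72v + 10v−45 = 8v(2v−9) + 5(2v−9).

(2v−9)(8v+5)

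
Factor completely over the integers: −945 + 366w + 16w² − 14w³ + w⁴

Among the possible rational roots, w = 7 is a root, so (w − 7) is a factor; dividing leaves w³ − 7w² − 33w + 135.
Next, w = −5 is a root, so (w + 5) is a factor; dividing leaves w² − 12w + 27.
The remaining quadratic factors as (w − 3)(w − 9).

(w + 5)(w − 3)(w − 7)(w − 9)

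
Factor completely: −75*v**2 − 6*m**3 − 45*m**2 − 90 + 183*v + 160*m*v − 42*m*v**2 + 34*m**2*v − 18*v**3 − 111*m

−(2*m − 6*v + 5)*(3*m + v + 6)*(m − 3*v + 3)

Group: m*(−6*m**2 + 16*m*v − 27*m + 6*v**2 + 31*v − 30) + (−3*v + 3)*(−6*m**2 + 16*m*v − 27*m + 6*v**2 + 31*v − 30); both groups contain (−6*m**2 + 16*m*v − 27*m + 6*v**2 + 31*v − 30), so (m − 3*v + 3) is a factor with cofactor −6*m**2 + 16*m*v − 27*m + 6*v**2 + 31*v − 30.
The cofactor groups again: −6*m**2 + 16*m*v − 27*m + 6*v**2 + 31*v − 30 = −3*m*(2*m − 6*v + 5) + (−v − 6)*(2*m − 6*v + 5); both groups contain (2*m − 6*v + 5), giving −(3*m + v + 6)*(2*m − 6*v + 5).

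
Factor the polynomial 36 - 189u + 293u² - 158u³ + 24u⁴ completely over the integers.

(2u - 3)(3u - 1)(4u - 3)(u - 4)

Trying the rational-root candidates, u = 3/2 is a root, so (2u - 3) is a factor; dividing leaves 12u³ - 61u² + 55u - 12.
Next, u = 4 is a root, giving the factor (u - 4) and quotient 12u² - 13u + 3.
The remaining quadratic factors as (3u - 1)(4u - 3).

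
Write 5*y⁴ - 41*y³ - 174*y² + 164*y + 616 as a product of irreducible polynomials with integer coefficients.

(5*y + 14)*(y + 2)*(y - 11)*(y - 2)

Testing divisors of the constant over divisors of the leading coefficient, y = -14/5 is a root, so (5*y + 14) is a factor; dividing leaves y³ - 11*y² - 4*y + 44.
Then y = 11 is a root, giving the factor (y - 11) and quotient y² - 4.
The remaining quadratic factors as (y + 2)(y - 2).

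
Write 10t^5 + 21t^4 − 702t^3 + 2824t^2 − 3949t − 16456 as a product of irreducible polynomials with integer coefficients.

Trying the rational-root candidates, t = −8/5 is a root, so (5t + 8) divides it; the quotient is 2t^4 + t^3 − 142t^2 + 792t − 2057.
Then t = 11/2 is a root, giving the factor (2t − 11) and quotient t^3 + 6t^2 − 38t + 187.
Next, t = −11 is a root, so (t + 11) is a factor; dividing leaves t^2 − 5t + 17.
The quadratic t^2 − 5t + 17 has discriminant −43 < 0 and is irreducible over ℤ.

(2t − 11)(5t + 8)(t + 11)(t^2 − 5t + 17)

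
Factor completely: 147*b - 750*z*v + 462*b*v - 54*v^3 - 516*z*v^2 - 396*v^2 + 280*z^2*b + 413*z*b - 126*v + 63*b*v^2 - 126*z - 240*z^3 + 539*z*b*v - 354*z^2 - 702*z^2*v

Group: 6*z*(-40*z^2 - 77*z*v - 59*z - 9*v^2 - 66*v - 21) + (-7*b + 6*v)*(-40*z^2 - 77*z*v - 59*z - 9*v^2 - 66*v - 21); both groups contain (-40*z^2 - 77*z*v - 59*z - 9*v^2 - 66*v - 21), so (6*z - 7*b + 6*v) is a factor with cofactor -40*z^2 - 77*z*v - 59*z - 9*v^2 - 66*v - 21.
The cofactor groups again: -40*z^2 - 77*z*v - 59*z - 9*v^2 - 66*v - 21 = -8*z*(5*z + 9*v + 3) + (-v - 7)*(5*z + 9*v + 3); both groups contain (5*z + 9*v + 3), giving -(8*z + v + 7)*(5*z + 9*v + 3).

-(6*z - 7*b + 6*v)*(5*z + 9*v + 3)*(8*z + v + 7)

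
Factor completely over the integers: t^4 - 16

(t + 2)(t - 2)(t^2 + 4)

(t)⁴ − (2)⁴ = ((t)² − (2)²)((t)² + (2)²); the first factor splits again, the second (t^2 + 4) is irreducible.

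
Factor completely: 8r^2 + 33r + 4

Need a pair with product 8·4 = 32 and sum 33: that's 32 and 1.
Split the middle term: 8r^2 + 32r + r + 4 = 8r(r + 4) + (r + 4).

(8r + 1)(r + 4)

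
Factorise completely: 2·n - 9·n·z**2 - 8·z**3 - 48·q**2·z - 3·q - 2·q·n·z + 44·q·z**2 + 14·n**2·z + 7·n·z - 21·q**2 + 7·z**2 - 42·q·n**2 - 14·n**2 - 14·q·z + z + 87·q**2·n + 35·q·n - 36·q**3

-(3·q - 2·n - z)·(4·q - 7·n + 8·z + 1)·(3·q - z + 1)

Group: 3·q·(-12·q**2 + 21·q·n - 20·q·z - 7·q - 7·n·z + 7·n + 8·z**2 - 7·z - 1) + (-2·n - z)·(-12·q**2 + 21·q·n - 20·q·z - 7·q - 7·n·z + 7·n + 8·z**2 - 7·z - 1); both groups contain (-12·q**2 + 21·q·n - 20·q·z - 7·q - 7·n·z + 7·n + 8·z**2 - 7·z - 1), so (3·q - 2·n - z) is a factor with cofactor -12·q**2 + 21·q·n - 20·q·z - 7·q - 7·n·z + 7·n + 8·z**2 - 7·z - 1.
The cofactor groups again: -12·q**2 + 21·q·n - 20·q·z - 7·q - 7·n·z + 7·n + 8·z**2 - 7·z - 1 = -4·q·(3·q - z + 1) + (7·n - 8·z - 1)·(3·q - z + 1); both groups contain (3·q - z + 1), giving -(4·q - 7·n + 8·z + 1)·(3·q - z + 1).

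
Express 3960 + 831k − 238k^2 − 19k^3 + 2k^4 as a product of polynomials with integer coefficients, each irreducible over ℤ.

By the rational root theorem, k = 15 is a root, so (k − 15) is a factor; dividing leaves 2k^3 + 11k^2 − 73k − 264.
Next, k = −3 is a root, so (k + 3) divides it; the quotient is 2k^2 + 5k − 88.
The remaining quadratic factors as (k + 8)(2k − 11).

(2k − 11)(k + 3)(k + 8)(k − 15)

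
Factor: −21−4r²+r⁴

Substitute u = r² to get a quadratic in u, then factor.
r²−7 is irreducible over ℤ (7 is not a perfect square).
r²+3 is irreducible over ℤ (always positive, so no real roots).

(r²+3)(r²−7)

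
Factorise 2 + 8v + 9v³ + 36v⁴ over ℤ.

(4v + 1)(9v³ + 2)

Group as (36v⁴ + 8v) + (9v³ + 2) = 4v(9v³ + 2) + (9v³ + 2).
Both groups share the factor (9v³ + 2).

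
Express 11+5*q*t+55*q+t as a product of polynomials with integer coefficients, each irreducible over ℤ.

Group as (5*q*t+55*q) + (t+11) = 5*q*(t+11) + (t+11).
Both groups share the factor (t+11).

(5*q+1)*(t+11)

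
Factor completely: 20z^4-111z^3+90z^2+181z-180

(4z+5)(5z-9)(z-1)(z-4)

Trying the rational-root candidates, z = 4 is a root, so (z-4) divides it; the quotient is 20z^3-31z^2-34z+45.
Next, z = 1 is a root, so (z-1) is a factor; dividing leaves 20z^2-11z-45.
The remaining quadratic factors as (5z-9)(4z+5).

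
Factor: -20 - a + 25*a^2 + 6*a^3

(6*a - 5)*(a + 1)*(a + 4)

Trying the rational-root candidates, a = -1 is a root, so (a + 1) divides it; the quotient is 6*a^2 + 19*a - 20.
The remaining quadratic factors as (6*a - 5)(a + 4).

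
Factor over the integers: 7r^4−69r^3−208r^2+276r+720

Testing divisors of the constant over divisors of the leading coefficient, r = −15/7 is a root, giving the factor (7r+15) and quotient r^3−12r^2−4r+48.
Next, r = 2 is a root, giving the factor (r−2) and quotient r^2−10r−24.
The remaining quadratic factors as (r−12)(r+2).

(7r+15)(r+2)(r−12)(r−2)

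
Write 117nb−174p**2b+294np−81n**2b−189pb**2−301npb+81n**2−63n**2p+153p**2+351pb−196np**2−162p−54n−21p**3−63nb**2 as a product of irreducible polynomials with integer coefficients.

Group: 7p(−9n**2−28np−7nb+6n−3p**2−21pb+18p) + (9b−9)(−9n**2−28np−7nb+6n−3p**2−21pb+18p); both groups contain (−9n**2−28np−7nb+6n−3p**2−21pb+18p), so (7p+9b−9) is a factor with cofactor −9n**2−28np−7nb+6n−3p**2−21pb+18p.
The cofactor groups again: −9n**2−28np−7nb+6n−3p**2−21pb+18p = −n(9n+p+7b−6) − 3p(9n+p+7b−6); both groups contain (9n+p+7b−6), giving −(n+3p)(9n+p+7b−6).

−(9n+p+7b−6)(7p+9b−9)(n+3p)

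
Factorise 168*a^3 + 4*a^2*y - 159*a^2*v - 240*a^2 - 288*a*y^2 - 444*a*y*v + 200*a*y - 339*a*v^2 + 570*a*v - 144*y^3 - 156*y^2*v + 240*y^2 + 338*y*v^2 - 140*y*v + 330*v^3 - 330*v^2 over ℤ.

(3*a + 2*y - 3*v)*(7*a + 6*y + 10*v - 10)*(8*a - 12*y - 11*v)

Group: 3*a*(56*a^2 - 36*a*y + 3*a*v - 80*a - 72*y^2 - 186*y*v + 120*y - 110*v^2 + 110*v) + (2*y - 3*v)*(56*a^2 - 36*a*y + 3*a*v - 80*a - 72*y^2 - 186*y*v + 120*y - 110*v^2 + 110*v); both groups contain (56*a^2 - 36*a*y + 3*a*v - 80*a - 72*y^2 - 186*y*v + 120*y - 110*v^2 + 110*v), so (3*a + 2*y - 3*v) is a factor with cofactor 56*a^2 - 36*a*y + 3*a*v - 80*a - 72*y^2 - 186*y*v + 120*y - 110*v^2 + 110*v.
The cofactor groups again: 56*a^2 - 36*a*y + 3*a*v - 80*a - 72*y^2 - 186*y*v + 120*y - 110*v^2 + 110*v = 7*a*(8*a - 12*y - 11*v) + (6*y + 10*v - 10)*(8*a - 12*y - 11*v); both groups contain (8*a - 12*y - 11*v), giving (7*a + 6*y + 10*v - 10)*(8*a - 12*y - 11*v).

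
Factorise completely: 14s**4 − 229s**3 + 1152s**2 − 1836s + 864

Trying the rational-root candidates, s = 6/7 is a root, giving the factor (7s − 6) and quotient 2s**3 − 31s**2 + 138s − 144.
Then s = 3/2 is a root, giving the factor (2s − 3) and quotient s**2 − 14s + 48.
The remaining quadratic factors as (s − 8)(s − 6).

(2s − 3)(7s − 6)(s − 6)(s − 8)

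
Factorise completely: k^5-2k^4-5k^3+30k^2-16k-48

(k+1)(k+3)(k-2)(k^2-4k+8)

Among the possible rational roots, k = -1 is a root, giving the factor (k+1) and quotient k^4-3k^3-2k^2+32k-48.
Then k = -3 is a root, giving the factor (k+3) and quotient k^3-6k^2+16k-16.
Continuing, k = 2 is a root, giving the factor (k-2) and quotient k^2-4k+8.
The quadratic k^2-4k+8 has discriminant -16 < 0 and is irreducible over ℤ.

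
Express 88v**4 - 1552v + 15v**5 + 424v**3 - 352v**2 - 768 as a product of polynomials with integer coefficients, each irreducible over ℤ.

By the rational root theorem, v = -6/5 is a root, giving the factor (5v + 6) and quotient 3v**4 + 14v**3 + 68v**2 - 152v - 128.
Then v = 2 is a root, so (v - 2) is a factor; dividing leaves 3v**3 + 20v**2 + 108v + 64.
Next, v = -2/3 is a root, so (3v + 2) divides it; the quotient is v**2 + 6v + 32.
The quadratic v**2 + 6v + 32 has discriminant -92 < 0 and is irreducible over ℤ.

(3v + 2)(5v + 6)(v - 2)(v**2 + 6v + 32)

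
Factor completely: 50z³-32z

Pull out the common factor 2z; 25z²-16 is a difference of squares.

2z(5z+4)(5z-4)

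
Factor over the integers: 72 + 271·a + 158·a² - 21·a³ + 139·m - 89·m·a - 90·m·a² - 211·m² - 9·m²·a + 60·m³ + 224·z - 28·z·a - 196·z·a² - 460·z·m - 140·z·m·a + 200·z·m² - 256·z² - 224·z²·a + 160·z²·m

(5·m - 7·a - 8)·(4·z + 3·m + 3·a + 1)·(8·z + 4·m + a - 9)

Group: 5·m·(32·z² + 40·z·m + 28·z·a - 28·z + 12·m² + 15·m·a - 23·m + 3·a² - 26·a - 9) + (-7·a - 8)·(32·z² + 40·z·m + 28·z·a - 28·z + 12·m² + 15·m·a - 23·m + 3·a² - 26·a - 9); both groups contain (32·z² + 40·z·m + 28·z·a - 28·z + 12·m² + 15·m·a - 23·m + 3·a² - 26·a - 9), so (5·m - 7·a - 8) is a factor with cofactor 32·z² + 40·z·m + 28·z·a - 28·z + 12·m² + 15·m·a - 23·m + 3·a² - 26·a - 9.
The cofactor groups again: 32·z² + 40·z·m + 28·z·a - 28·z + 12·m² + 15·m·a - 23·m + 3·a² - 26·a - 9 = 8·z·(4·z + 3·m + 3·a + 1) + (4·m + a - 9)·(4·z + 3·m + 3·a + 1); both groups contain (4·z + 3·m + 3·a + 1), giving (8·z + 4·m + a - 9)·(4·z + 3·m + 3·a + 1).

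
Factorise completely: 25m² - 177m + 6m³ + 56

Trying the rational-root candidates, m = 7/2 is a root, so (2m - 7) is a factor; dividing leaves 3m² + 23m - 8.
The remaining quadratic factors as (3m - 1)(m + 8).

(2m - 7)(3m - 1)(m + 8)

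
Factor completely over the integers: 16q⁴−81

(2q+3)(2q−3)(4q²+9)

Write as (4q²)² − (9)², then factor 4q²−9 once more.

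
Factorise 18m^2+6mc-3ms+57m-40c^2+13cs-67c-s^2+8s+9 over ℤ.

Group: 3m(6m-8c+s+1) + (5c-s+9)(6m-8c+s+1); both groups contain (6m-8c+s+1).

(6m-8c+s+1)(3m+5c-s+9)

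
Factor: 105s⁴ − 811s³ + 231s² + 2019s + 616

(3s + 1)(5s − 11)(7s + 8)(s − 7)

Testing divisors of the constant over divisors of the leading coefficient, s = −8/7 is a root, giving the factor (7s + 8) and quotient 15s³ − 133s² + 185s + 77.
Then s = −1/3 is a root, so (3s + 1) divides it; the quotient is 5s² − 46s + 77.
The remaining quadratic factors as (5s − 11)(s − 7).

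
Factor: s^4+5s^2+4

(s^2+1)(s^2+4)

Substitute u = s^2 to get a quadratic in u, then factor.
s^2+4 is irreducible over ℤ (sum of squares).
s^2+1 is irreducible over ℤ (sum of squares).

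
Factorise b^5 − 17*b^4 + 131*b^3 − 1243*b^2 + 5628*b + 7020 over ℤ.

(b + 1)*(b − 10)*(b − 9)*(b^2 + b + 78)

Testing divisors of the constant over divisors of the leading coefficient, b = 9 is a root, so (b − 9) is a factor; dividing leaves b^4 − 8*b^3 + 59*b^2 − 712*b − 780.
Then b = 10 is a root, so (b − 10) is a factor; dividing leaves b^3 + 2*b^2 + 79*b + 78.
Next, b = −1 is a root, giving the factor (b + 1) and quotient b^2 + b + 78.
The quadratic b^2 + b + 78 has discriminant −311 < 0 and is irreducible over ℤ.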